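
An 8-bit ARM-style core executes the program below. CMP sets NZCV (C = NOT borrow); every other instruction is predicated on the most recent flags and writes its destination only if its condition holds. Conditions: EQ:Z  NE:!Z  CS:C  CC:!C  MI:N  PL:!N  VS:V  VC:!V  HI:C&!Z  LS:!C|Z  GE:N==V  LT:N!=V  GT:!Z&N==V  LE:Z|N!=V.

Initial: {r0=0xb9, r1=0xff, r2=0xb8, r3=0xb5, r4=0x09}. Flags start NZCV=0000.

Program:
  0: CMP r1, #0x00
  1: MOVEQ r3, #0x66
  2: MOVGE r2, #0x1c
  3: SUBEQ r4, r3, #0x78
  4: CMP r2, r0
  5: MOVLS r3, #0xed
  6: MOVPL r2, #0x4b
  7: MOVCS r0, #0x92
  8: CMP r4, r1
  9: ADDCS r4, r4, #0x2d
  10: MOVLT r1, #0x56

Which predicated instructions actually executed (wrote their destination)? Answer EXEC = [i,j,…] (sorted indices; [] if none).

0: ✓ CMP  NZCV=1010
1: · MOVEQ
2: · MOVGE
3: · SUBEQ
4: ✓ CMP  NZCV=1000
5: ✓ MOVLS  r3←0xed
6: · MOVPL
7: · MOVCS
8: ✓ CMP  NZCV=0000
9: · ADDCS
10: · MOVLT

EXEC = [5]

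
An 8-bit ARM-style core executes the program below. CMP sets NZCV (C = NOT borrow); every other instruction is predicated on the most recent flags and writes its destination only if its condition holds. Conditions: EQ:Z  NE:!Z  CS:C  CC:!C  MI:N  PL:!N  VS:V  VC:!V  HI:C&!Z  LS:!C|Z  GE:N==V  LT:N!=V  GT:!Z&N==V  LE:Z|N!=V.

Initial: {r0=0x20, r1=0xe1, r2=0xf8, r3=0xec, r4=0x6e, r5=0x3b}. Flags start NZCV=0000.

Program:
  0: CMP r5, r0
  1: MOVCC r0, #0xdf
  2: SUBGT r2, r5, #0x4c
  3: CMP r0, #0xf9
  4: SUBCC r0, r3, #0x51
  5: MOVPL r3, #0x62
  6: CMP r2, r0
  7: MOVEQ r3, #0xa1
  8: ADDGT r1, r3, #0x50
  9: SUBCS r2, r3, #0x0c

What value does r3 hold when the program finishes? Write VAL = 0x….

[0] flags=0010 → (cmp)
[1] flags=0010 CC?F → skip
[2] flags=0010 GT?T → r2=0xef
[3] flags=0000 → (cmp)
[4] flags=0000 CC?T → r0=0x9b
[5] flags=0000 PL?T → r3=0x62
[6] flags=0010 → (cmp)
[7] flags=0010 EQ?F → skip
[8] flags=0010 GT?T → r1=0xb2
[9] flags=0010 CS?T → r2=0x56

VAL = 0x62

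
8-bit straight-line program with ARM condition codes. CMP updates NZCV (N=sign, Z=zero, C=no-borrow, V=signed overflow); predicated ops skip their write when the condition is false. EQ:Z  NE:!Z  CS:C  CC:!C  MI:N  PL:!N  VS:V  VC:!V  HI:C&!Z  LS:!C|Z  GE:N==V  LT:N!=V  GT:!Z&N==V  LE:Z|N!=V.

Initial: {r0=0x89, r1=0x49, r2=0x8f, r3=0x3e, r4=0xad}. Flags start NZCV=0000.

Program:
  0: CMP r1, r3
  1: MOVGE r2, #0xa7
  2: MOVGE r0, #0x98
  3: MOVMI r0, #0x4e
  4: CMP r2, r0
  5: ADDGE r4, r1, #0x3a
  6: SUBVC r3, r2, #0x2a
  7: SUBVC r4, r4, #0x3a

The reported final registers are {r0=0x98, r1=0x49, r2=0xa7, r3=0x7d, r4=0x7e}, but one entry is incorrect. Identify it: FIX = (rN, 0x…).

FIX = (r4, 0x49)

[0] flags=0010 → (cmp)
[1] flags=0010 GE?T → r2=0xa7
[2] flags=0010 GE?T → r0=0x98
[3] flags=0010 MI?F → skip
[4] flags=0010 → (cmp)
[5] flags=0010 GE?T → r4=0x83
[6] flags=0010 VC?T → r3=0x7d
[7] flags=0010 VC?T → r4=0x49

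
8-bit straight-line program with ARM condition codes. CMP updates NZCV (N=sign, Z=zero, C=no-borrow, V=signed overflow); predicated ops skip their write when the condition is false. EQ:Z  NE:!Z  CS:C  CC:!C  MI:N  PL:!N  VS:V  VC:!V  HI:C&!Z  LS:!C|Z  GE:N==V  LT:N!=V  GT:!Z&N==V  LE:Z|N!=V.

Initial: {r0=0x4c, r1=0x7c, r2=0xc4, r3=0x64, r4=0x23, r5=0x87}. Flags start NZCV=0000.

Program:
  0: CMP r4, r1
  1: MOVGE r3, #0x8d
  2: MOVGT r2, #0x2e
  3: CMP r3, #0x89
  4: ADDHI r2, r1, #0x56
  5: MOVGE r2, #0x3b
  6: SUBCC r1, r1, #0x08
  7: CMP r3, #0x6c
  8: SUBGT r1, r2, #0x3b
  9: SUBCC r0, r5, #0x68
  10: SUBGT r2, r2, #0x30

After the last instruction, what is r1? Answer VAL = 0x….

0: ✓ CMP  NZCV=1000
1: · MOVGE
2: · MOVGT
3: ✓ CMP  NZCV=1001
4: · ADDHI
5: ✓ MOVGE  r2←0x3b
6: ✓ SUBCC  r1←0x74
7: ✓ CMP  NZCV=1000
8: · SUBGT
9: ✓ SUBCC  r0←0x1f
10: · SUBGT

VAL = 0x74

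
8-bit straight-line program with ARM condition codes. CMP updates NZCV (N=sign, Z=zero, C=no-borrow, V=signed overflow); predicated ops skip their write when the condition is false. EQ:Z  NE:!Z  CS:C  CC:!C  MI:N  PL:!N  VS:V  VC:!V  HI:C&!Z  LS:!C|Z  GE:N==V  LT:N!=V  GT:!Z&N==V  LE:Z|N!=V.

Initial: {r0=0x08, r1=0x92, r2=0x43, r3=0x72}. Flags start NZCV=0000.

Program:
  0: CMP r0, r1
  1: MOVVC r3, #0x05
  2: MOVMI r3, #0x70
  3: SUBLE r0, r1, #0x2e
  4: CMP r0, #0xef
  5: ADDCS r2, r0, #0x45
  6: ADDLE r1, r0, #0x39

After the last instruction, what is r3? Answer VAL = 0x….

VAL = 0x05

[0] flags=0000 → (cmp)
[1] flags=0000 VC?T → r3=0x05
[2] flags=0000 MI?F → skip
[3] flags=0000 LE?F → skip
[4] flags=0000 → (cmp)
[5] flags=0000 CS?F → skip
[6] flags=0000 LE?F → skip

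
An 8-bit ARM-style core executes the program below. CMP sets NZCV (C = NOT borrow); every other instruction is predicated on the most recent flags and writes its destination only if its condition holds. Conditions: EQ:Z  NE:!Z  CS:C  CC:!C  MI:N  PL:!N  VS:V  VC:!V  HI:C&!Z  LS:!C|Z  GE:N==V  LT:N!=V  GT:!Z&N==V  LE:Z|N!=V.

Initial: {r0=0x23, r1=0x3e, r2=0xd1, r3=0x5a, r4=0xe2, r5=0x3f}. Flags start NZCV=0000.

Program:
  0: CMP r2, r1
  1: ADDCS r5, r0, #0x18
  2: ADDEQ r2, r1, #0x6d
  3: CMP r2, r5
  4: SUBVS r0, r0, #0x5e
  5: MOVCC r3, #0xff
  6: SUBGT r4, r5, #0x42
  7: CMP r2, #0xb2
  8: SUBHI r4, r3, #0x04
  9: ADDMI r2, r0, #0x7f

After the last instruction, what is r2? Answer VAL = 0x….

VAL = 0xd1

[0] flags=1010 → (cmp)
[1] flags=1010 CS?T → r5=0x3b
[2] flags=1010 EQ?F → skip
[3] flags=1010 → (cmp)
[4] flags=1010 VS?F → skip
[5] flags=1010 CC?F → skip
[6] flags=1010 GT?F → skip
[7] flags=0010 → (cmp)
[8] flags=0010 HI?T → r4=0x56
[9] flags=0010 MI?F → skip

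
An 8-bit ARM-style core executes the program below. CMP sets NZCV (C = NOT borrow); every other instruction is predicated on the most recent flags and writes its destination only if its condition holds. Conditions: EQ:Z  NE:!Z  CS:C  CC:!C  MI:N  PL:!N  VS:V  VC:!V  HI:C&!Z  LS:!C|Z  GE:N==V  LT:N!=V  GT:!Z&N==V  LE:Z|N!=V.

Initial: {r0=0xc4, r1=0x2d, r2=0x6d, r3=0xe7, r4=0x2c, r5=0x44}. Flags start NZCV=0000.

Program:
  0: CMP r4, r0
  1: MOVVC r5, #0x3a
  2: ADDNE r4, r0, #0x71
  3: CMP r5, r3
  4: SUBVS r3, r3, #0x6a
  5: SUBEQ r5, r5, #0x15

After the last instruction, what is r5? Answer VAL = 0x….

[0] flags=0000 → (cmp)
[1] flags=0000 VC?T → r5=0x3a
[2] flags=0000 NE?T → r4=0x35
[3] flags=0000 → (cmp)
[4] flags=0000 VS?F → skip
[5] flags=0000 EQ?F → skip

VAL = 0x3a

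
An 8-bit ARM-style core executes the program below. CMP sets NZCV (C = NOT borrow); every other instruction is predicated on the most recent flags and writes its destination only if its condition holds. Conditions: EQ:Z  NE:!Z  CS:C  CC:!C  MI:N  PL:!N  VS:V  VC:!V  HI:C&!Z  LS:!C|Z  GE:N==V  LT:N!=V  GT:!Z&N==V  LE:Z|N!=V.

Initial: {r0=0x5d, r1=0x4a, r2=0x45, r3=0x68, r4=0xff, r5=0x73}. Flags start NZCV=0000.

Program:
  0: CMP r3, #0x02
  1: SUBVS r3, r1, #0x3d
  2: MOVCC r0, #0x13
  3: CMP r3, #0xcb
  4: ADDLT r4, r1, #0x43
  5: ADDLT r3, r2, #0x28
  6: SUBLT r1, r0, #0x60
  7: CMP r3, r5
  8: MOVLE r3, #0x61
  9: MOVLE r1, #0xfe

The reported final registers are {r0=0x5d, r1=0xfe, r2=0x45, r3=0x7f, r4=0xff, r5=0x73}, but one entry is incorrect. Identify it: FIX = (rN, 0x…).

FIX = (r3, 0x61)

0: ✓ CMP  NZCV=0010
1: · SUBVS
2: · MOVCC
3: ✓ CMP  NZCV=1001
4: · ADDLT
5: · ADDLT
6: · SUBLT
7: ✓ CMP  NZCV=1000
8: ✓ MOVLE  r3←0x61
9: ✓ MOVLE  r1←0xfe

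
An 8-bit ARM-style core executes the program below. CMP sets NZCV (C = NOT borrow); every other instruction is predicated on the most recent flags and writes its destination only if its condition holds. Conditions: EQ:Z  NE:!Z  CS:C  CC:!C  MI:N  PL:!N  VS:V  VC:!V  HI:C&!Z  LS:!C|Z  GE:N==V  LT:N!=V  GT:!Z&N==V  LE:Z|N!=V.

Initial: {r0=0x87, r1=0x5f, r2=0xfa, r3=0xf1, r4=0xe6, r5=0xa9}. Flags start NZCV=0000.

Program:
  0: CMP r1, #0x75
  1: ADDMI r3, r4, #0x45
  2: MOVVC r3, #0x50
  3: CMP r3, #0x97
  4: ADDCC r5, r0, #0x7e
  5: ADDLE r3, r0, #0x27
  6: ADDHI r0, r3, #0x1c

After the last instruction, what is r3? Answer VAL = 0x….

VAL = 0x50

[0] flags=1000 → (cmp)
[1] flags=1000 MI?T → r3=0x2b
[2] flags=1000 VC?T → r3=0x50
[3] flags=1001 → (cmp)
[4] flags=1001 CC?T → r5=0x05
[5] flags=1001 LE?F → skip
[6] flags=1001 HI?F → skip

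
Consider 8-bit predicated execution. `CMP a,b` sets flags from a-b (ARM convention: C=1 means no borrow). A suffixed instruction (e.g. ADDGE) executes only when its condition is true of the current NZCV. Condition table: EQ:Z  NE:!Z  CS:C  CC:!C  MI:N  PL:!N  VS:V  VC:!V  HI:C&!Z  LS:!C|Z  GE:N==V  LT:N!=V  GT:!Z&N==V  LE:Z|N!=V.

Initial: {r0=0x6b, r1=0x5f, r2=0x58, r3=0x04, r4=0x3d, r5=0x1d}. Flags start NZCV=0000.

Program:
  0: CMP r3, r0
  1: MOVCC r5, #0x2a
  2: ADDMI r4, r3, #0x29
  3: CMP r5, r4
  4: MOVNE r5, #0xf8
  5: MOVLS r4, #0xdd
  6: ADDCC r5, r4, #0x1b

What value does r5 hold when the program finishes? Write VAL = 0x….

0: ✓ CMP  NZCV=1000
1: ✓ MOVCC  r5←0x2a
2: ✓ ADDMI  r4←0x2d
3: ✓ CMP  NZCV=1000
4: ✓ MOVNE  r5←0xf8
5: ✓ MOVLS  r4←0xdd
6: ✓ ADDCC  r5←0xf8

VAL = 0xf8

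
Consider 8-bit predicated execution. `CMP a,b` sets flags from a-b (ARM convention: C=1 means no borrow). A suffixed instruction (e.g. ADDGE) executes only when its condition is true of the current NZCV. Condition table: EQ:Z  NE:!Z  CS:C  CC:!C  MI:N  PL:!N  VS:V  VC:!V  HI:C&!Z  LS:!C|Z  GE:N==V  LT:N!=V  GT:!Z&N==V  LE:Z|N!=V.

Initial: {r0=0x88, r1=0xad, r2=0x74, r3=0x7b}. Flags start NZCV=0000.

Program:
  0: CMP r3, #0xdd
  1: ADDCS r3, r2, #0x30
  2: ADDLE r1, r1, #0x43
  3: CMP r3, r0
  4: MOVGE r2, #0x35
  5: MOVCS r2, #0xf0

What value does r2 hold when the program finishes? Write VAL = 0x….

VAL = 0x35

0: ✓ CMP  NZCV=1001
1: · ADDCS
2: · ADDLE
3: ✓ CMP  NZCV=1001
4: ✓ MOVGE  r2←0x35
5: · MOVCS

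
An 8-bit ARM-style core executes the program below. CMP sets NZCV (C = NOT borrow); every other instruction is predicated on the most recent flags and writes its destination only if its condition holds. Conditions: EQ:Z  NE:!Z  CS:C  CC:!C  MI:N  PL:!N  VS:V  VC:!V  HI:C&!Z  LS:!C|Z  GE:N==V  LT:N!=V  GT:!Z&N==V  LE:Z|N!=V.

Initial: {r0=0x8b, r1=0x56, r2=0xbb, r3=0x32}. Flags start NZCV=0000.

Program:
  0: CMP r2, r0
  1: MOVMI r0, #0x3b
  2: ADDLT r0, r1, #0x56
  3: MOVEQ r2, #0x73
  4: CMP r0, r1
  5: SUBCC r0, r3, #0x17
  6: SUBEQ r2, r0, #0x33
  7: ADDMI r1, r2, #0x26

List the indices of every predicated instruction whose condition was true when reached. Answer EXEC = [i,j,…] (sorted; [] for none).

0: ✓ CMP  NZCV=0010
1: · MOVMI
2: · ADDLT
3: · MOVEQ
4: ✓ CMP  NZCV=0011
5: · SUBCC
6: · SUBEQ
7: · ADDMI

EXEC = []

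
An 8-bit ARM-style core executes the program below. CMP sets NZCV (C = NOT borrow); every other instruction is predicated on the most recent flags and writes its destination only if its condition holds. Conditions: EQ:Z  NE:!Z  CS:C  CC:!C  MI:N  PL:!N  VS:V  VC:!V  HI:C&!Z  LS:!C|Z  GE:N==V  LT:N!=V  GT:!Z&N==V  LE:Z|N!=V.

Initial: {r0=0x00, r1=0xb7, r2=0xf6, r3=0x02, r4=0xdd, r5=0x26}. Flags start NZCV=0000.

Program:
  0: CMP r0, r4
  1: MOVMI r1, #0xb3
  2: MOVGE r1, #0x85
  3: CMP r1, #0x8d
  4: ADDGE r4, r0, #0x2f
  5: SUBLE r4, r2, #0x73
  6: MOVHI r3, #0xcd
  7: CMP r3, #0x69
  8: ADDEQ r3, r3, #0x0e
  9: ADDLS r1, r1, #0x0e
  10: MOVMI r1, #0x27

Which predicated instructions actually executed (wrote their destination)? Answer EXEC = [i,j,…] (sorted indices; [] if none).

[0] flags=0000 → (cmp)
[1] flags=0000 MI?F → skip
[2] flags=0000 GE?T → r1=0x85
[3] flags=1000 → (cmp)
[4] flags=1000 GE?F → skip
[5] flags=1000 LE?T → r4=0x83
[6] flags=1000 HI?F → skip
[7] flags=1000 → (cmp)
[8] flags=1000 EQ?F → skip
[9] flags=1000 LS?T → r1=0x93
[10] flags=1000 MI?T → r1=0x27

EXEC = [2,5,9,10]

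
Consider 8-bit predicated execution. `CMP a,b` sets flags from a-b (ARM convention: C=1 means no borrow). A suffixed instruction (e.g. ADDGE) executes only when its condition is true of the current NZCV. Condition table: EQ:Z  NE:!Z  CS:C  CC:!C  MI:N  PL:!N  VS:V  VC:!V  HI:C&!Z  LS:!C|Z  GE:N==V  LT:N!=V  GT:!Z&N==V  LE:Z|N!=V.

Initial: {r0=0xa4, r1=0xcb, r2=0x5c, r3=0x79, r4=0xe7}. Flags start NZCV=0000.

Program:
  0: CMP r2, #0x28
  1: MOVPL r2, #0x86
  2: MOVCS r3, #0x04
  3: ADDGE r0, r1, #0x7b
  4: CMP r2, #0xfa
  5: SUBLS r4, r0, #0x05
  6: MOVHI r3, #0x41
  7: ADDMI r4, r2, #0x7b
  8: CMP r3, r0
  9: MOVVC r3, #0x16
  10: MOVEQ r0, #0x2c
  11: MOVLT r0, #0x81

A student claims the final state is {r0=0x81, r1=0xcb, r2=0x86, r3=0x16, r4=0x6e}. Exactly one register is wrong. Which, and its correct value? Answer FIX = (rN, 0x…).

FIX = (r4, 0x01)

[0] flags=0010 → (cmp)
[1] flags=0010 PL?T → r2=0x86
[2] flags=0010 CS?T → r3=0x04
[3] flags=0010 GE?T → r0=0x46
[4] flags=1000 → (cmp)
[5] flags=1000 LS?T → r4=0x41
[6] flags=1000 HI?F → skip
[7] flags=1000 MI?T → r4=0x01
[8] flags=1000 → (cmp)
[9] flags=1000 VC?T → r3=0x16
[10] flags=1000 EQ?F → skip
[11] flags=1000 LT?T → r0=0x81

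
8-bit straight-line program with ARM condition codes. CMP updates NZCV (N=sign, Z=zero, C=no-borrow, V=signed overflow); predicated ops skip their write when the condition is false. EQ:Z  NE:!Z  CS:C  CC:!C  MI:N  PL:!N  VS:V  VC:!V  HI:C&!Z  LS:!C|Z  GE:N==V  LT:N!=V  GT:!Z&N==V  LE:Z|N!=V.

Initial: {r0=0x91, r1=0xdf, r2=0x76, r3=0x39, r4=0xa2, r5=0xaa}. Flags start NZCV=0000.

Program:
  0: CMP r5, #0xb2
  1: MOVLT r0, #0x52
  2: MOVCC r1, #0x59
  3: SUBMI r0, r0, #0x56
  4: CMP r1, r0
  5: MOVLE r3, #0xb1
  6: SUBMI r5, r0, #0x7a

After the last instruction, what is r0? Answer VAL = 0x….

[0] flags=1000 → (cmp)
[1] flags=1000 LT?T → r0=0x52
[2] flags=1000 CC?T → r1=0x59
[3] flags=1000 MI?T → r0=0xfc
[4] flags=0000 → (cmp)
[5] flags=0000 LE?F → skip
[6] flags=0000 MI?F → skip

VAL = 0xfc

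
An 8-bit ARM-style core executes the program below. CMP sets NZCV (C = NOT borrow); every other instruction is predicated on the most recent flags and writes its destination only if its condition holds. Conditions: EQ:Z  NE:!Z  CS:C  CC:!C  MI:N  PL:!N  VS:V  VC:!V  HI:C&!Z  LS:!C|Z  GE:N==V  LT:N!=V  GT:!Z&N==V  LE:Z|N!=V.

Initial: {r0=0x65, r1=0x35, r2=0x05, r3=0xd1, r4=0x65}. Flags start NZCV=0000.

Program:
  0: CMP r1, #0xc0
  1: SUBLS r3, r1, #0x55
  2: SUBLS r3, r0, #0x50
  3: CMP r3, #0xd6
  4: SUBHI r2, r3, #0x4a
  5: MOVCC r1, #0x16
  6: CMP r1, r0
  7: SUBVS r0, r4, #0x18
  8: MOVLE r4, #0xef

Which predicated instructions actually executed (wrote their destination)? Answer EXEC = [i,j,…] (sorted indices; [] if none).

EXEC = [1,2,5,8]

0: ✓ CMP  NZCV=0000
1: ✓ SUBLS  r3←0xe0
2: ✓ SUBLS  r3←0x15
3: ✓ CMP  NZCV=0000
4: · SUBHI
5: ✓ MOVCC  r1←0x16
6: ✓ CMP  NZCV=1000
7: · SUBVS
8: ✓ MOVLE  r4←0xef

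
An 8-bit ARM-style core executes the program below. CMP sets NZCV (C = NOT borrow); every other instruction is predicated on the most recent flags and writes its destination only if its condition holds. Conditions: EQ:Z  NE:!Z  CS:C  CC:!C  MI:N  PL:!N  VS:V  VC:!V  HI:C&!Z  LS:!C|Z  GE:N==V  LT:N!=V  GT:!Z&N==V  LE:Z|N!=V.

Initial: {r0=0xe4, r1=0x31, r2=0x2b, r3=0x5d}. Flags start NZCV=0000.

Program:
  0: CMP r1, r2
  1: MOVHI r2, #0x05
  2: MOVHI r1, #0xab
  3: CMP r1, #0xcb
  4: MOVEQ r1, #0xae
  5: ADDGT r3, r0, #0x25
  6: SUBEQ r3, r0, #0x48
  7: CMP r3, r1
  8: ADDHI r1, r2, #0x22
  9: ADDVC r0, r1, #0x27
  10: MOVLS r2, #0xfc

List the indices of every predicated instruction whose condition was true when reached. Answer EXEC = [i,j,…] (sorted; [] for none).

[0] flags=0010 → (cmp)
[1] flags=0010 HI?T → r2=0x05
[2] flags=0010 HI?T → r1=0xab
[3] flags=1000 → (cmp)
[4] flags=1000 EQ?F → skip
[5] flags=1000 GT?F → skip
[6] flags=1000 EQ?F → skip
[7] flags=1001 → (cmp)
[8] flags=1001 HI?F → skip
[9] flags=1001 VC?F → skip
[10] flags=1001 LS?T → r2=0xfc

EXEC = [1,2,10]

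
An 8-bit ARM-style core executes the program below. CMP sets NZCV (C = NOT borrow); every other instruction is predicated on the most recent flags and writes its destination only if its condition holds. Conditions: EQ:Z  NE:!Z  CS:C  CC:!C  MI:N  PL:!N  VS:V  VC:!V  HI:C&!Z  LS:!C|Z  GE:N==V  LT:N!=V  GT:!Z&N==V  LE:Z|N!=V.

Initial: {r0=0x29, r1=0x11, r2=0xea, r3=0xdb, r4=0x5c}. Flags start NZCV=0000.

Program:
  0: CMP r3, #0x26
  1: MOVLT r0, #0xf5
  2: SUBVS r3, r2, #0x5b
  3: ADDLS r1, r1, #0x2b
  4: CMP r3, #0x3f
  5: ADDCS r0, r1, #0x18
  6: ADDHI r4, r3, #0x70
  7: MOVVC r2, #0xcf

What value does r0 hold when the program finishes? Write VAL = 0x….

VAL = 0x29

[0] flags=1010 → (cmp)
[1] flags=1010 LT?T → r0=0xf5
[2] flags=1010 VS?F → skip
[3] flags=1010 LS?F → skip
[4] flags=1010 → (cmp)
[5] flags=1010 CS?T → r0=0x29
[6] flags=1010 HI?T → r4=0x4b
[7] flags=1010 VC?T → r2=0xcf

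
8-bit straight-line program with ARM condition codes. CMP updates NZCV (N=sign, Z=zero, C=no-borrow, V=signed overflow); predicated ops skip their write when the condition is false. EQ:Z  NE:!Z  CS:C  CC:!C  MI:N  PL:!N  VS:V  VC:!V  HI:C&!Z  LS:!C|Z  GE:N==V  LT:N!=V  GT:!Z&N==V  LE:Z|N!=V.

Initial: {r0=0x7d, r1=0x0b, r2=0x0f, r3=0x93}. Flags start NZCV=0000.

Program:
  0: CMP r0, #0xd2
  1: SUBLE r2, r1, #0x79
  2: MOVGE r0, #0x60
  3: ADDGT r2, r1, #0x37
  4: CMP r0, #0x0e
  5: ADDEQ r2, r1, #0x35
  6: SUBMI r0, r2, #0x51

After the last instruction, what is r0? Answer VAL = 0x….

VAL = 0x60

[0] flags=1001 → (cmp)
[1] flags=1001 LE?F → skip
[2] flags=1001 GE?T → r0=0x60
[3] flags=1001 GT?T → r2=0x42
[4] flags=0010 → (cmp)
[5] flags=0010 EQ?F → skip
[6] flags=0010 MI?F → skip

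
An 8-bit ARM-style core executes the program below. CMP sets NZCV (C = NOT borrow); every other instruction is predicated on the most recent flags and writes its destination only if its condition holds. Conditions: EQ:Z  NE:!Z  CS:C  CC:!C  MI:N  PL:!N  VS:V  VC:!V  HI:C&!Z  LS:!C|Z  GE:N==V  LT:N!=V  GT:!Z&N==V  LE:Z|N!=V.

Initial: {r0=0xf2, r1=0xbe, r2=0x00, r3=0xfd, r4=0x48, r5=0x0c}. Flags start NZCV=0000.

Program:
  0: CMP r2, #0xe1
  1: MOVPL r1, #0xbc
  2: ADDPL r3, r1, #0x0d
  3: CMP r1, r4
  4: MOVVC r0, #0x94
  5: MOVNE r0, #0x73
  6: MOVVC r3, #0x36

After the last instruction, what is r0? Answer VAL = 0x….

0: ✓ CMP  NZCV=0000
1: ✓ MOVPL  r1←0xbc
2: ✓ ADDPL  r3←0xc9
3: ✓ CMP  NZCV=0011
4: · MOVVC
5: ✓ MOVNE  r0←0x73
6: · MOVVC

VAL = 0x73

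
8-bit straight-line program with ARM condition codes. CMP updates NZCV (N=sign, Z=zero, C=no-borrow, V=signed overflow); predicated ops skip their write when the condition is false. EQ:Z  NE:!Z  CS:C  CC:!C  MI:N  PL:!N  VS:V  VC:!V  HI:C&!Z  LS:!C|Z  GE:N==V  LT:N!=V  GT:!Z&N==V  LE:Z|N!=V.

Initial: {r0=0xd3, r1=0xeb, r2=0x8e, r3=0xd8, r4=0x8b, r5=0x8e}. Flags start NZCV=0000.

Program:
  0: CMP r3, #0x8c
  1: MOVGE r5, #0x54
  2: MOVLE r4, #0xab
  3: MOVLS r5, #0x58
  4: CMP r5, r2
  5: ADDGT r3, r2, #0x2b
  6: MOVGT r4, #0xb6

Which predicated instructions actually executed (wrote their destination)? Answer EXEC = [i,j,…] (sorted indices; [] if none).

EXEC = [1,5,6]

0: ✓ CMP  NZCV=0010
1: ✓ MOVGE  r5←0x54
2: · MOVLE
3: · MOVLS
4: ✓ CMP  NZCV=1001
5: ✓ ADDGT  r3←0xb9
6: ✓ MOVGT  r4←0xb6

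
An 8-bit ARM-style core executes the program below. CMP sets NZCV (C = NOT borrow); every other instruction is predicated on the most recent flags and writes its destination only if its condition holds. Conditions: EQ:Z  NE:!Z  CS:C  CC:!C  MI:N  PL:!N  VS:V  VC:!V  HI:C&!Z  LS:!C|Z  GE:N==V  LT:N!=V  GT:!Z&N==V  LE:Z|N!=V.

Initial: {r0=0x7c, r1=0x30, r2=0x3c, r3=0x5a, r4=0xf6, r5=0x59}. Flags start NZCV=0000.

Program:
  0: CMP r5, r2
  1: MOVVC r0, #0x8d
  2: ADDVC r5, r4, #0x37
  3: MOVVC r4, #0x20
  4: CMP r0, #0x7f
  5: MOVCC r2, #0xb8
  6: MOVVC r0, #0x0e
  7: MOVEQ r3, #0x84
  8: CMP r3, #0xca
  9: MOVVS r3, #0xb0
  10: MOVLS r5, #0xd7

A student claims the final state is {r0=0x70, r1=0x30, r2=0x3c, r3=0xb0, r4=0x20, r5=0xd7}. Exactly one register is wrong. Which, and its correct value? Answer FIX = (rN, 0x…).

0: ✓ CMP  NZCV=0010
1: ✓ MOVVC  r0←0x8d
2: ✓ ADDVC  r5←0x2d
3: ✓ MOVVC  r4←0x20
4: ✓ CMP  NZCV=0011
5: · MOVCC
6: · MOVVC
7: · MOVEQ
8: ✓ CMP  NZCV=1001
9: ✓ MOVVS  r3←0xb0
10: ✓ MOVLS  r5←0xd7

FIX = (r0, 0x8d)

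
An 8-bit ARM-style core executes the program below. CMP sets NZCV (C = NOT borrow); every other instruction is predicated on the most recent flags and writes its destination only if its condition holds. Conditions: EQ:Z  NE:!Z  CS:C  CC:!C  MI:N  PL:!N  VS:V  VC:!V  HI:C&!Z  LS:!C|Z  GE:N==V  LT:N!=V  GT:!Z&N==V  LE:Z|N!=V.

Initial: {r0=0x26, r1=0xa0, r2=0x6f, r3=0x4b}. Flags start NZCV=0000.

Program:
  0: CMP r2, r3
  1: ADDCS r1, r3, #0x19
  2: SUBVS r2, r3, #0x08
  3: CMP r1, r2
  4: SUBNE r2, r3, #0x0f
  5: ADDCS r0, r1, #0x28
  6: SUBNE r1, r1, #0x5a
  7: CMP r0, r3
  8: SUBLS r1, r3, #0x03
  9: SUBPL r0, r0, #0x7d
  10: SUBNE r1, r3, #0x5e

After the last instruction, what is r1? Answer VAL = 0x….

VAL = 0xed

[0] flags=0010 → (cmp)
[1] flags=0010 CS?T → r1=0x64
[2] flags=0010 VS?F → skip
[3] flags=1000 → (cmp)
[4] flags=1000 NE?T → r2=0x3c
[5] flags=1000 CS?F → skip
[6] flags=1000 NE?T → r1=0x0a
[7] flags=1000 → (cmp)
[8] flags=1000 LS?T → r1=0x48
[9] flags=1000 PL?F → skip
[10] flags=1000 NE?T → r1=0xed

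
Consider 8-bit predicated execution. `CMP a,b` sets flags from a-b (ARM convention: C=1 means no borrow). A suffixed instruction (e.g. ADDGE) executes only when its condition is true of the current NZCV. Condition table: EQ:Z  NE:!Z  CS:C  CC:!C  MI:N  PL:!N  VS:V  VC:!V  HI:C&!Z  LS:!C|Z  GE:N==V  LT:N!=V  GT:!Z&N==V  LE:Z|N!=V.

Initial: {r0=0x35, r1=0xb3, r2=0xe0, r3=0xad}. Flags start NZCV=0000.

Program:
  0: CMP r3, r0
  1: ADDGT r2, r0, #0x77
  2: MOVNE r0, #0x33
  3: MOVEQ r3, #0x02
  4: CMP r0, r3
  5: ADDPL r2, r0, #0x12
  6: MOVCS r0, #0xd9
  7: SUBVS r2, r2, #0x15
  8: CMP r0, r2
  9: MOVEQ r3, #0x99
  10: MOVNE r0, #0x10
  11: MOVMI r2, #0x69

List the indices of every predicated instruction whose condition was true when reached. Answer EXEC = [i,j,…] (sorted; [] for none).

0: ✓ CMP  NZCV=0011
1: · ADDGT
2: ✓ MOVNE  r0←0x33
3: · MOVEQ
4: ✓ CMP  NZCV=1001
5: · ADDPL
6: · MOVCS
7: ✓ SUBVS  r2←0xcb
8: ✓ CMP  NZCV=0000
9: · MOVEQ
10: ✓ MOVNE  r0←0x10
11: · MOVMI

EXEC = [2,7,10]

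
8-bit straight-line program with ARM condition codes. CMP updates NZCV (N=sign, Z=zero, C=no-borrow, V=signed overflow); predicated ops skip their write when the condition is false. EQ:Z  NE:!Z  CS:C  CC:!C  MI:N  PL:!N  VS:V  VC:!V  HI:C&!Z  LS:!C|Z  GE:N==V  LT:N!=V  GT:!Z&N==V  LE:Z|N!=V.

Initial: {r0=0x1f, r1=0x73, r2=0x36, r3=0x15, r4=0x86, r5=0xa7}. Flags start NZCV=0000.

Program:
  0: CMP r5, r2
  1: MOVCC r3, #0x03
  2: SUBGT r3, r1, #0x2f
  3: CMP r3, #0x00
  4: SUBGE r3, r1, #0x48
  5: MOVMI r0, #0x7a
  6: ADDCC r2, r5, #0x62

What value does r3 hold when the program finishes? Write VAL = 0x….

[0] flags=0011 → (cmp)
[1] flags=0011 CC?F → skip
[2] flags=0011 GT?F → skip
[3] flags=0010 → (cmp)
[4] flags=0010 GE?T → r3=0x2b
[5] flags=0010 MI?F → skip
[6] flags=0010 CC?F → skip

VAL = 0x2b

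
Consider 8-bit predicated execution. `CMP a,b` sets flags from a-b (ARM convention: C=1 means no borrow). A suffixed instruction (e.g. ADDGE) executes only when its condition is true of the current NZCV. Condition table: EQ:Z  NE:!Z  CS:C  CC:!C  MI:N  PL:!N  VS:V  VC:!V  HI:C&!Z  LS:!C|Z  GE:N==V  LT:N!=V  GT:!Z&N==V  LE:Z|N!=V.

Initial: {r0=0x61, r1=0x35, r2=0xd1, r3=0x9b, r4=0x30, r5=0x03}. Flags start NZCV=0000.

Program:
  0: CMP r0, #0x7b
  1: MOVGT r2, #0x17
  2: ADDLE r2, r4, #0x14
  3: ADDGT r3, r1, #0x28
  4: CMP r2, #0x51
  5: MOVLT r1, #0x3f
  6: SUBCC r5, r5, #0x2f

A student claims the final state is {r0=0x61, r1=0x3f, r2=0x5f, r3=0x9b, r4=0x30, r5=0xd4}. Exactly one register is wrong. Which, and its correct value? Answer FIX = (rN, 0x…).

[0] flags=1000 → (cmp)
[1] flags=1000 GT?F → skip
[2] flags=1000 LE?T → r2=0x44
[3] flags=1000 GT?F → skip
[4] flags=1000 → (cmp)
[5] flags=1000 LT?T → r1=0x3f
[6] flags=1000 CC?T → r5=0xd4

FIX = (r2, 0x44)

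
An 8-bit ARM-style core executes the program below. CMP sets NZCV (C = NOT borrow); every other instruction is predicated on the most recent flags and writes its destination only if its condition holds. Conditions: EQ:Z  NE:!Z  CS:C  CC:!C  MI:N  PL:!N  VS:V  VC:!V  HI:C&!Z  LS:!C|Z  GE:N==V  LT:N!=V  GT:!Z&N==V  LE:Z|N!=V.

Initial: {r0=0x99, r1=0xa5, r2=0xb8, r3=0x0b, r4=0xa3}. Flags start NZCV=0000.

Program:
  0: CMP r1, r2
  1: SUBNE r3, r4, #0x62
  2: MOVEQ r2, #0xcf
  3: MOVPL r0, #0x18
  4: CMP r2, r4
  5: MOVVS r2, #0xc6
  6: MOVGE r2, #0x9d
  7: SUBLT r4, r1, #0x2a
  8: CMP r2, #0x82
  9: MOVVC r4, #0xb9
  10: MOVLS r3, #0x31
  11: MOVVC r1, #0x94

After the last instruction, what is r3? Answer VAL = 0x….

0: ✓ CMP  NZCV=1000
1: ✓ SUBNE  r3←0x41
2: · MOVEQ
3: · MOVPL
4: ✓ CMP  NZCV=0010
5: · MOVVS
6: ✓ MOVGE  r2←0x9d
7: · SUBLT
8: ✓ CMP  NZCV=0010
9: ✓ MOVVC  r4←0xb9
10: · MOVLS
11: ✓ MOVVC  r1←0x94

VAL = 0x41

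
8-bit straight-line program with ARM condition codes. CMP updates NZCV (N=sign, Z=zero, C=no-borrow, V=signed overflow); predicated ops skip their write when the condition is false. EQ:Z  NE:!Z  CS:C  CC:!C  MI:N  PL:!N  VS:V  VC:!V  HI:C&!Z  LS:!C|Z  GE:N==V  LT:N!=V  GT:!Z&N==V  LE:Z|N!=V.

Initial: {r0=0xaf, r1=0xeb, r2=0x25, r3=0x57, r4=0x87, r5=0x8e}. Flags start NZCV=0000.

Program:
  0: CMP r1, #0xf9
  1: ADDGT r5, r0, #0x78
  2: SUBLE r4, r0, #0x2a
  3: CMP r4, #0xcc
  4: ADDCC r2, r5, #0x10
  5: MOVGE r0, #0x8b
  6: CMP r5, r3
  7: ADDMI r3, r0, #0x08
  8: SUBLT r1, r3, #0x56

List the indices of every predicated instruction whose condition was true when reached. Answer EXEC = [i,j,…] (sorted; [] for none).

EXEC = [2,4,8]

[0] flags=1000 → (cmp)
[1] flags=1000 GT?F → skip
[2] flags=1000 LE?T → r4=0x85
[3] flags=1000 → (cmp)
[4] flags=1000 CC?T → r2=0x9e
[5] flags=1000 GE?F → skip
[6] flags=0011 → (cmp)
[7] flags=0011 MI?F → skip
[8] flags=0011 LT?T → r1=0x01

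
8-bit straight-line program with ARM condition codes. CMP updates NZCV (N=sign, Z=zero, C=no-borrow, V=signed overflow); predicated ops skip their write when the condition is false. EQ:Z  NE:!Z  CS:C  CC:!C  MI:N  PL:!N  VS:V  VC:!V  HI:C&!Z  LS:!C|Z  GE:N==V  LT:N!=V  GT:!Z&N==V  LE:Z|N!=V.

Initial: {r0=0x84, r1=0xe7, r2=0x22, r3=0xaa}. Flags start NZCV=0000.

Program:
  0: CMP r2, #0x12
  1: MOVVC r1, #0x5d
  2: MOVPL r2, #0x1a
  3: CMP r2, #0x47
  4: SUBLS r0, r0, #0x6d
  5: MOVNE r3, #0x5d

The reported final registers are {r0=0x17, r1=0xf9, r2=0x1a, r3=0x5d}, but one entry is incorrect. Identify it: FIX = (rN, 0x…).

FIX = (r1, 0x5d)

0: ✓ CMP  NZCV=0010
1: ✓ MOVVC  r1←0x5d
2: ✓ MOVPL  r2←0x1a
3: ✓ CMP  NZCV=1000
4: ✓ SUBLS  r0←0x17
5: ✓ MOVNE  r3←0x5d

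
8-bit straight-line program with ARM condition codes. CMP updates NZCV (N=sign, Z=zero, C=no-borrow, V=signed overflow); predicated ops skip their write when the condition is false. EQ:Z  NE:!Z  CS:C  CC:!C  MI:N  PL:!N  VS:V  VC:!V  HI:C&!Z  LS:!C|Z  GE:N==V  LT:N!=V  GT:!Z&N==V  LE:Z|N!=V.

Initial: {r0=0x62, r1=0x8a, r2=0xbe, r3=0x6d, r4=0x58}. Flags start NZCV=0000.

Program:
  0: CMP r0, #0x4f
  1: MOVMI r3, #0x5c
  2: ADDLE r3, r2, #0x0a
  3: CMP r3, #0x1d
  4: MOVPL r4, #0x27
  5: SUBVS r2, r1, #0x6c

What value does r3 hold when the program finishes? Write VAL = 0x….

0: ✓ CMP  NZCV=0010
1: · MOVMI
2: · ADDLE
3: ✓ CMP  NZCV=0010
4: ✓ MOVPL  r4←0x27
5: · SUBVS

VAL = 0x6d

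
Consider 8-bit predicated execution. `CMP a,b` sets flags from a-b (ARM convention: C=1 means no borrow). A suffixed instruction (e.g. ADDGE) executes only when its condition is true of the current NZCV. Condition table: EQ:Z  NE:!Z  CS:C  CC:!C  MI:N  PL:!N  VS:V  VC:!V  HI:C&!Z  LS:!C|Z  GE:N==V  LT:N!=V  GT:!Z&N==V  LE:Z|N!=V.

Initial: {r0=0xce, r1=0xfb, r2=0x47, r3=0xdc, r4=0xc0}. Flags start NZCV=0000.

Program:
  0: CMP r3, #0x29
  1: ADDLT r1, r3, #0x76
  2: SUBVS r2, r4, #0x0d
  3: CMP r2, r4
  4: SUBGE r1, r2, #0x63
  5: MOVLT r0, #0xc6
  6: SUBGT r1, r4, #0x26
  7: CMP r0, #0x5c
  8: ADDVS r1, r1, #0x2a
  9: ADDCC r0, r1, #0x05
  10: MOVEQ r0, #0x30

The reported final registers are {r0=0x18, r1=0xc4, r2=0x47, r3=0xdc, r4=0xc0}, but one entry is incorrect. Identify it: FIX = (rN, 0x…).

[0] flags=1010 → (cmp)
[1] flags=1010 LT?T → r1=0x52
[2] flags=1010 VS?F → skip
[3] flags=1001 → (cmp)
[4] flags=1001 GE?T → r1=0xe4
[5] flags=1001 LT?F → skip
[6] flags=1001 GT?T → r1=0x9a
[7] flags=0011 → (cmp)
[8] flags=0011 VS?T → r1=0xc4
[9] flags=0011 CC?F → skip
[10] flags=0011 EQ?F → skip

FIX = (r0, 0xce)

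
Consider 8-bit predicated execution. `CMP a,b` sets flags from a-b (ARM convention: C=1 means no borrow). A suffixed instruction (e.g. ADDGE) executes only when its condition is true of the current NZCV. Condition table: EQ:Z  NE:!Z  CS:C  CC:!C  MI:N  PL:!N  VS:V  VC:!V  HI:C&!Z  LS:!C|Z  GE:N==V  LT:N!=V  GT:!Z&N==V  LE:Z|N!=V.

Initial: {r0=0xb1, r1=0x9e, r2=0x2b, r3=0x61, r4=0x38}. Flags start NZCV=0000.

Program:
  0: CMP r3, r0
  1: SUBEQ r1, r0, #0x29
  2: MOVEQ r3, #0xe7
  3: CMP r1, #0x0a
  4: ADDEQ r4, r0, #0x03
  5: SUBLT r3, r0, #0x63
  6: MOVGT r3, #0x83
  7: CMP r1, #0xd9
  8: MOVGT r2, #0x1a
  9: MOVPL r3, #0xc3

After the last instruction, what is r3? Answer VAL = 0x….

0: ✓ CMP  NZCV=1001
1: · SUBEQ
2: · MOVEQ
3: ✓ CMP  NZCV=1010
4: · ADDEQ
5: ✓ SUBLT  r3←0x4e
6: · MOVGT
7: ✓ CMP  NZCV=1000
8: · MOVGT
9: · MOVPL

VAL = 0x4e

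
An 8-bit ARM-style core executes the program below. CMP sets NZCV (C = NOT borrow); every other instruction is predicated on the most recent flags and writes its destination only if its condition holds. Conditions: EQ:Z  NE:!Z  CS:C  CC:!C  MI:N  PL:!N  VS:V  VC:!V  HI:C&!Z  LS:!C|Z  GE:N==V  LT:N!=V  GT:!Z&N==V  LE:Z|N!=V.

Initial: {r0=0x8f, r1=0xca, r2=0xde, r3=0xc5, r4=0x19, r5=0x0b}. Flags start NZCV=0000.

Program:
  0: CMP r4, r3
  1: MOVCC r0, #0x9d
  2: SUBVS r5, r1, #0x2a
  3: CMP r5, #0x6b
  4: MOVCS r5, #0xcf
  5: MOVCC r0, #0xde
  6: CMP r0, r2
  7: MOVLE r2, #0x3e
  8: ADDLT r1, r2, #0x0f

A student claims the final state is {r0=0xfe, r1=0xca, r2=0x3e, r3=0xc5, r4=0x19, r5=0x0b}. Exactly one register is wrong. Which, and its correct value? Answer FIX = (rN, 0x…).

0: ✓ CMP  NZCV=0000
1: ✓ MOVCC  r0←0x9d
2: · SUBVS
3: ✓ CMP  NZCV=1000
4: · MOVCS
5: ✓ MOVCC  r0←0xde
6: ✓ CMP  NZCV=0110
7: ✓ MOVLE  r2←0x3e
8: · ADDLT

FIX = (r0, 0xde)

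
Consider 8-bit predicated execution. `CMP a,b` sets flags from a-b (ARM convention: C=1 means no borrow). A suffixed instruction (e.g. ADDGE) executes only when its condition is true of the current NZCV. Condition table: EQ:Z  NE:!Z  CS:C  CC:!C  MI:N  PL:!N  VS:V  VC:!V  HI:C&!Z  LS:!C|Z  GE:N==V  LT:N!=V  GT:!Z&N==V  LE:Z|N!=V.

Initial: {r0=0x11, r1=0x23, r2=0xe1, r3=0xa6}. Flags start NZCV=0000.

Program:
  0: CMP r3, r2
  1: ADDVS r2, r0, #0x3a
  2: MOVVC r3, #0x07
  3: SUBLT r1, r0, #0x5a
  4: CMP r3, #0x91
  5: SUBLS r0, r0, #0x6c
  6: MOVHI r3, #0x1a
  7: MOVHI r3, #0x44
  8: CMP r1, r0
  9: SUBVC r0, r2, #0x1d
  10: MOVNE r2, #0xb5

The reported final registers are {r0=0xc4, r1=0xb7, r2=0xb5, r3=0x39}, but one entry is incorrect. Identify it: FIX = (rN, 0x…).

0: ✓ CMP  NZCV=1000
1: · ADDVS
2: ✓ MOVVC  r3←0x07
3: ✓ SUBLT  r1←0xb7
4: ✓ CMP  NZCV=0000
5: ✓ SUBLS  r0←0xa5
6: · MOVHI
7: · MOVHI
8: ✓ CMP  NZCV=0010
9: ✓ SUBVC  r0←0xc4
10: ✓ MOVNE  r2←0xb5

FIX = (r3, 0x07)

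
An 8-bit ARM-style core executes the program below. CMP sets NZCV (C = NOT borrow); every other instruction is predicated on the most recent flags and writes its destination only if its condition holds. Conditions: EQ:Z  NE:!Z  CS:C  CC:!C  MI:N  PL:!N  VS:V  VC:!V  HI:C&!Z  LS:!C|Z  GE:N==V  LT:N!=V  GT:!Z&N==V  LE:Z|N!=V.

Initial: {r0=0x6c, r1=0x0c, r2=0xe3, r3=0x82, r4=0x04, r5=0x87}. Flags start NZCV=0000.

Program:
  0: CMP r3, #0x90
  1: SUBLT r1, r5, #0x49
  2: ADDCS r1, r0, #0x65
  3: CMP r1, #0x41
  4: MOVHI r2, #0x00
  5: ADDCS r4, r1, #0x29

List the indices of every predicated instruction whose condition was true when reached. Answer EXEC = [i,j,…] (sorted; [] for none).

[0] flags=1000 → (cmp)
[1] flags=1000 LT?T → r1=0x3e
[2] flags=1000 CS?F → skip
[3] flags=1000 → (cmp)
[4] flags=1000 HI?F → skip
[5] flags=1000 CS?F → skip

EXEC = [1]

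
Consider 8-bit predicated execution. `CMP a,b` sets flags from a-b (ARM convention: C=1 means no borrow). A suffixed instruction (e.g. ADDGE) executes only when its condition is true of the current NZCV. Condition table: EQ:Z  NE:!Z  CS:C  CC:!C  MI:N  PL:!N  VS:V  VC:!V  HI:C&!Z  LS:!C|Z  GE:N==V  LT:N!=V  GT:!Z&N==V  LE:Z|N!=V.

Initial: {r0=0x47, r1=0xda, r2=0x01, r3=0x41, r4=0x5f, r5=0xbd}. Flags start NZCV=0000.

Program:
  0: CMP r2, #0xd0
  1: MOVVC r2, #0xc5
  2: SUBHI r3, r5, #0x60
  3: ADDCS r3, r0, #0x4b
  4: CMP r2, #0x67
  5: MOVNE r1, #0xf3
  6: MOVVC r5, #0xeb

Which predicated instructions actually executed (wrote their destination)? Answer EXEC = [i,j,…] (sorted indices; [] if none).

EXEC = [1,5]

0: ✓ CMP  NZCV=0000
1: ✓ MOVVC  r2←0xc5
2: · SUBHI
3: · ADDCS
4: ✓ CMP  NZCV=0011
5: ✓ MOVNE  r1←0xf3
6: · MOVVC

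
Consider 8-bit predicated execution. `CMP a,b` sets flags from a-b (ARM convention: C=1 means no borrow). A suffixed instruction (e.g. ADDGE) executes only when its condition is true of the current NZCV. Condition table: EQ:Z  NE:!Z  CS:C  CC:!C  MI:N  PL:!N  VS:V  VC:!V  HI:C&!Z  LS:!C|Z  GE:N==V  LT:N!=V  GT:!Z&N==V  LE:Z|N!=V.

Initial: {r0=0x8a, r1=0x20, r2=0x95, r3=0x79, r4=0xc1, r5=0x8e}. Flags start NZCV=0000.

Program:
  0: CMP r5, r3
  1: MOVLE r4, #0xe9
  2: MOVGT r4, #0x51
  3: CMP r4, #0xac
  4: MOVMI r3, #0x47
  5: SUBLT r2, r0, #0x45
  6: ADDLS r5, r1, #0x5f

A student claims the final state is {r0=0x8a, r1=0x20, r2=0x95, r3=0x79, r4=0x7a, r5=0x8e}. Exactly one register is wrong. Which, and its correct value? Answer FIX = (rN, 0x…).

FIX = (r4, 0xe9)

[0] flags=0011 → (cmp)
[1] flags=0011 LE?T → r4=0xe9
[2] flags=0011 GT?F → skip
[3] flags=0010 → (cmp)
[4] flags=0010 MI?F → skip
[5] flags=0010 LT?F → skip
[6] flags=0010 LS?F → skip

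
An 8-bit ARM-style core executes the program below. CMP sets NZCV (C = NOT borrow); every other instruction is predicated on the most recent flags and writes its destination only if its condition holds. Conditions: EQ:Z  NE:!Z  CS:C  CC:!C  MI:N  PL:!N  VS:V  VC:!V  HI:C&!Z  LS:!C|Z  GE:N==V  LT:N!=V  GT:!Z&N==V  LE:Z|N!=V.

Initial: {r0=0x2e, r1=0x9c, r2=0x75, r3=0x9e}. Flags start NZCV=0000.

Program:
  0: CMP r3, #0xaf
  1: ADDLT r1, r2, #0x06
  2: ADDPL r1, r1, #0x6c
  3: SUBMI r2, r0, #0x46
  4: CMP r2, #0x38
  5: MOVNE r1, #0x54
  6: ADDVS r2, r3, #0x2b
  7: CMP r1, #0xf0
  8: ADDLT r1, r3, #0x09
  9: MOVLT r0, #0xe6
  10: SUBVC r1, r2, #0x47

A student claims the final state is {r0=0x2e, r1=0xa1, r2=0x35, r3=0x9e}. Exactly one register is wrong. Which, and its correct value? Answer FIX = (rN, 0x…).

[0] flags=1000 → (cmp)
[1] flags=1000 LT?T → r1=0x7b
[2] flags=1000 PL?F → skip
[3] flags=1000 MI?T → r2=0xe8
[4] flags=1010 → (cmp)
[5] flags=1010 NE?T → r1=0x54
[6] flags=1010 VS?F → skip
[7] flags=0000 → (cmp)
[8] flags=0000 LT?F → skip
[9] flags=0000 LT?F → skip
[10] flags=0000 VC?T → r1=0xa1

FIX = (r2, 0xe8)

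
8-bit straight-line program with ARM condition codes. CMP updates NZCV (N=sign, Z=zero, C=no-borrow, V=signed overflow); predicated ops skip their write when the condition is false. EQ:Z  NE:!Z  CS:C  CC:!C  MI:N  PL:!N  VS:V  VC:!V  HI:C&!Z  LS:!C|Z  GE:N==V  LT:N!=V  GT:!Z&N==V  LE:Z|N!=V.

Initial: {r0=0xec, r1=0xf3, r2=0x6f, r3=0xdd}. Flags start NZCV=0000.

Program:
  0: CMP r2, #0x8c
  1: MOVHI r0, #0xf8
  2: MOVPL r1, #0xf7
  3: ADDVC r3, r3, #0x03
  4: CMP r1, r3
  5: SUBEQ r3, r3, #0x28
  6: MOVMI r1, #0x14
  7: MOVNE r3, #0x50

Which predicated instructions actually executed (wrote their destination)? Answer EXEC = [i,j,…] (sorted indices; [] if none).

[0] flags=1001 → (cmp)
[1] flags=1001 HI?F → skip
[2] flags=1001 PL?F → skip
[3] flags=1001 VC?F → skip
[4] flags=0010 → (cmp)
[5] flags=0010 EQ?F → skip
[6] flags=0010 MI?F → skip
[7] flags=0010 NE?T → r3=0x50

EXEC = [7]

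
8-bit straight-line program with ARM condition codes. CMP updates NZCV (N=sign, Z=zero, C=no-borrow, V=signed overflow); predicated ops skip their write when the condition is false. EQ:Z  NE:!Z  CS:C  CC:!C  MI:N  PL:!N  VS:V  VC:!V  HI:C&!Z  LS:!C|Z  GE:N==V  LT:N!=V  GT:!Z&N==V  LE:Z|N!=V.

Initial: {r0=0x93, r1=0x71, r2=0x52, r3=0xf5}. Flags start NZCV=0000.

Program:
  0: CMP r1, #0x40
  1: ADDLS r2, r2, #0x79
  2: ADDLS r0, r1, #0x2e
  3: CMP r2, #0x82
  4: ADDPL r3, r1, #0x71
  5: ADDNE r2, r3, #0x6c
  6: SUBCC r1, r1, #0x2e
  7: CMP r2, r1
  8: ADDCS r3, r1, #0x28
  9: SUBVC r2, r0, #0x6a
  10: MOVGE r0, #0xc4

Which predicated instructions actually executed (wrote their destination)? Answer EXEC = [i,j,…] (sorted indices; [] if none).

0: ✓ CMP  NZCV=0010
1: · ADDLS
2: · ADDLS
3: ✓ CMP  NZCV=1001
4: · ADDPL
5: ✓ ADDNE  r2←0x61
6: ✓ SUBCC  r1←0x43
7: ✓ CMP  NZCV=0010
8: ✓ ADDCS  r3←0x6b
9: ✓ SUBVC  r2←0x29
10: ✓ MOVGE  r0←0xc4

EXEC = [5,6,8,9,10]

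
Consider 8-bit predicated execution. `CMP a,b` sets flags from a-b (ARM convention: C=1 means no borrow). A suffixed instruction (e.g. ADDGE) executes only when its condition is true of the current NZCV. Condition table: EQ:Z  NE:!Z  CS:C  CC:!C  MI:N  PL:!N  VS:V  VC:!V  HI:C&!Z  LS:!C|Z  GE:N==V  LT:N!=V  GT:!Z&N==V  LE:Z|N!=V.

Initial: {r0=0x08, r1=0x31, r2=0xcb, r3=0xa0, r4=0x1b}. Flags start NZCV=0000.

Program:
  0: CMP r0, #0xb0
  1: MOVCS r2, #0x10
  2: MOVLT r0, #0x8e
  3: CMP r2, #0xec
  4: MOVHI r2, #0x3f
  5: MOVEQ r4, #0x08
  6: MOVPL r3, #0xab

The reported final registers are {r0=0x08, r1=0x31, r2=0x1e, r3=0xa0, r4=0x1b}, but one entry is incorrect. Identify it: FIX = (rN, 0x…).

[0] flags=0000 → (cmp)
[1] flags=0000 CS?F → skip
[2] flags=0000 LT?F → skip
[3] flags=1000 → (cmp)
[4] flags=1000 HI?F → skip
[5] flags=1000 EQ?F → skip
[6] flags=1000 PL?F → skip

FIX = (r2, 0xcb)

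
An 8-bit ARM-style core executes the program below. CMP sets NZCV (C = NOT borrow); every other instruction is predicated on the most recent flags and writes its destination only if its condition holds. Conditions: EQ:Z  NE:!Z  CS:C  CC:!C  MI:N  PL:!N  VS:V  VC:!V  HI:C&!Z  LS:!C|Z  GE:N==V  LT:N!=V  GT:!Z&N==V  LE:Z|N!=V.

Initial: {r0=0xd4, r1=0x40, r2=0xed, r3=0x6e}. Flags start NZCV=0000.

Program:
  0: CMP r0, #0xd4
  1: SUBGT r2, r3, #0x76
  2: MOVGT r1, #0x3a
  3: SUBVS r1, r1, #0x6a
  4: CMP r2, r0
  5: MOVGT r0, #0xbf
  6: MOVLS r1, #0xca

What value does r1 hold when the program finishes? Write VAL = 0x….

VAL = 0x40

0: ✓ CMP  NZCV=0110
1: · SUBGT
2: · MOVGT
3: · SUBVS
4: ✓ CMP  NZCV=0010
5: ✓ MOVGT  r0←0xbf
6: · MOVLS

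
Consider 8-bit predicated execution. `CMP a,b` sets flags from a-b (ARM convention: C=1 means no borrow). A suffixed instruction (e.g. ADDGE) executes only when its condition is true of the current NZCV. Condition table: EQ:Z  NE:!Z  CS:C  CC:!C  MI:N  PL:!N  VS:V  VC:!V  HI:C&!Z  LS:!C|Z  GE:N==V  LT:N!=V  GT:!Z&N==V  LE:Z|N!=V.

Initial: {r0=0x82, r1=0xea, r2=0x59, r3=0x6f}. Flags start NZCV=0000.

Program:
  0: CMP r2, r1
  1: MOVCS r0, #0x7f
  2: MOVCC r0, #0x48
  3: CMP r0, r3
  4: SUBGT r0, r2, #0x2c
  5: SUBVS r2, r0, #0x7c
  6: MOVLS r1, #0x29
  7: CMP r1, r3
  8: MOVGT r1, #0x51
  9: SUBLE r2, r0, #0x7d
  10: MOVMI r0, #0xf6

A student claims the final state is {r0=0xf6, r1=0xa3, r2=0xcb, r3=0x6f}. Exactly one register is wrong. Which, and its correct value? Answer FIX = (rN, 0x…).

[0] flags=0000 → (cmp)
[1] flags=0000 CS?F → skip
[2] flags=0000 CC?T → r0=0x48
[3] flags=1000 → (cmp)
[4] flags=1000 GT?F → skip
[5] flags=1000 VS?F → skip
[6] flags=1000 LS?T → r1=0x29
[7] flags=1000 → (cmp)
[8] flags=1000 GT?F → skip
[9] flags=1000 LE?T → r2=0xcb
[10] flags=1000 MI?T → r0=0xf6

FIX = (r1, 0x29)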